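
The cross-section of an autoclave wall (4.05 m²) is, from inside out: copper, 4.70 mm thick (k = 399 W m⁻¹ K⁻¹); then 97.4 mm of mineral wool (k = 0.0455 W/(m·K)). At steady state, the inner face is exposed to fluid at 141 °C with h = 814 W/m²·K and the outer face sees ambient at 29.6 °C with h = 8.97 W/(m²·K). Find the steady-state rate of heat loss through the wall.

Q = 200 W

Series thermal resistances, inner to outer:
  R_conv,in = 1/(hA) = 1/(814·4.05) = 3.033×10^-4 K/W
  R_copper = L/(kA) = 0.00470/(399·4.05) = 2.909×10^-6 K/W
  R_mineral wool = L/(kA) = 0.0974/(0.0455·4.05) = 0.5286 K/W
  R_conv,out = 1/(hA) = 1/(8.97·4.05) = 0.02753 K/W
ΣR = 3.033×10^-4 + 2.909×10^-6 + 0.5286 + 0.02753 = 0.5564 K/W
Q = ΔT/ΣR = (141 °C − 29.6 °C)/0.5564 = 200 W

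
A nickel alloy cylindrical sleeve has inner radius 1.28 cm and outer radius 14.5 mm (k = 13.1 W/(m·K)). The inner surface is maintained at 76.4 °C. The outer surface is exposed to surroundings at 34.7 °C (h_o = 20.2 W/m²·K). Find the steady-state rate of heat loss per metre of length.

Series thermal resistances, inner to outer:
  R'_nickel alloy = ln(0.0145/0.0128)/(2πk) = 0.1247/(2π·13.1) = 0.001515 m·K/W
  R'_conv,out = 1/(2πr h) = 1/(2π·0.0145·20.2) = 0.5434 m·K/W
ΣR = 0.001515 + 0.5434 = 0.5449 m·K/W
Q' = ΔT/ΣR = (76.4 °C − 34.7 °C)/0.5449 = 76.5 W/m

Q' = 76.5 W/m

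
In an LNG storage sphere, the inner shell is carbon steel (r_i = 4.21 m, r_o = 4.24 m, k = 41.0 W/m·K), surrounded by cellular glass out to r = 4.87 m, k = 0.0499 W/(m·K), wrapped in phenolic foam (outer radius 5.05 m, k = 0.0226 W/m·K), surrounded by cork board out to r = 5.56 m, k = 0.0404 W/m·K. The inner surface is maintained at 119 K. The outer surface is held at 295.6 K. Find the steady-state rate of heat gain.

Q = 1600 W

Treat each layer as a resistance in series:
  R_carbon steel = (1/4.21 − 1/4.24)/(4πk) = 0.001681/(4π·41.0) = 3.262×10^-6 K/W
  R_cellular glass = (1/4.24 − 1/4.87)/(4πk) = 0.03051/(4π·0.0499) = 0.04866 K/W
  R_phenolic foam = (1/4.87 − 1/5.05)/(4πk) = 0.007319/(4π·0.0226) = 0.02577 K/W
  R_cork board = (1/5.05 − 1/5.56)/(4πk) = 0.01816/(4π·0.0404) = 0.03578 K/W
ΣR = 3.262×10^-6 + 0.04866 + 0.02577 + 0.03578 = 0.1102 K/W
Q = ΔT/ΣR = (119 K − 295.6 K)/0.1102 = -1600 W
(Negative Q ⇒ heat flows inward; heat gain = 1600 W.)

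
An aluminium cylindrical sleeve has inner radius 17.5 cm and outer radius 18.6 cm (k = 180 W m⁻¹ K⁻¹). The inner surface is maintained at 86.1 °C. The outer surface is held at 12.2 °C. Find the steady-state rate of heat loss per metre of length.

Q' = 2πk·ΔT/ln(r₂/r₁) = 2π × 180 × 73.9 / ln(0.186/0.175) = 1.37×10^6 W/m

Q' = 1.37×10^6 W/m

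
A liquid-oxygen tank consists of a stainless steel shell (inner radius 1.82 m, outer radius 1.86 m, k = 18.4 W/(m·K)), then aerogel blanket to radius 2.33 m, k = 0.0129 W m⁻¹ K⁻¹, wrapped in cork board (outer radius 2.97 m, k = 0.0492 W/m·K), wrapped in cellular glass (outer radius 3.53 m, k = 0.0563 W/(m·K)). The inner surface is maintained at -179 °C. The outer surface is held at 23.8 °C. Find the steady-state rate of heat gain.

Q = 227 W

Treat each layer as a resistance in series:
  R_stainless steel = (1/1.82 − 1/1.86)/(4πk) = 0.01182/(4π·18.4) = 5.110×10^-5 K/W
  R_aerogel blanket = (1/1.86 − 1/2.33)/(4πk) = 0.1084/(4π·0.0129) = 0.6690 K/W
  R_cork board = (1/2.33 − 1/2.97)/(4πk) = 0.09248/(4π·0.0492) = 0.1496 K/W
  R_cellular glass = (1/2.97 − 1/3.53)/(4πk) = 0.05341/(4π·0.0563) = 0.07550 K/W
ΣR = 5.110×10^-5 + 0.6690 + 0.1496 + 0.07550 = 0.8942 K/W
Q = ΔT/ΣR = (-179 °C − 23.8 °C)/0.8942 = -227 W
(Negative Q ⇒ heat flows inward; heat gain = 227 W.)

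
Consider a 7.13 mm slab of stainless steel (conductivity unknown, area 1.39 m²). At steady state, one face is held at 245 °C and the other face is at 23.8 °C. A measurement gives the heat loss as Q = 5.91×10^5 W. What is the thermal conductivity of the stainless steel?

ΣR = ΔT/Q = |245 − 23.8|/5.91×10^5 = 3.743×10^-4 K/W
L/(kA) = 3.743×10^-4 ⇒ k = 0.00713/(3.743×10^-4·1.39) = 13.7 W/m·K

k = 13.7 W/m·K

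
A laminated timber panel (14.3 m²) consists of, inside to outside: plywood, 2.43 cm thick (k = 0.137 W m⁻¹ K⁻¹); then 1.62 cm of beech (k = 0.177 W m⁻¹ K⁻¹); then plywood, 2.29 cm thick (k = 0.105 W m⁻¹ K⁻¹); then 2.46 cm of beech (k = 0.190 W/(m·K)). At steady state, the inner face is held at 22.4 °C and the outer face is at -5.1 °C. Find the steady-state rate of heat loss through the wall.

Resistance network (inner→outer):
  R_plywood = L/(kA) = 0.0243/(0.137·14.3) = 0.01240 K/W
  R_beech = L/(kA) = 0.0162/(0.177·14.3) = 0.006400 K/W
  R_plywood = L/(kA) = 0.0229/(0.105·14.3) = 0.01525 K/W
  R_beech = L/(kA) = 0.0246/(0.190·14.3) = 0.009054 K/W
ΣR = 0.01240 + 0.006400 + 0.01525 + 0.009054 = 0.04310 K/W
Q = ΔT/ΣR = (22.4 °C − -5.1 °C)/0.04310 = 638 W

Q = 638 W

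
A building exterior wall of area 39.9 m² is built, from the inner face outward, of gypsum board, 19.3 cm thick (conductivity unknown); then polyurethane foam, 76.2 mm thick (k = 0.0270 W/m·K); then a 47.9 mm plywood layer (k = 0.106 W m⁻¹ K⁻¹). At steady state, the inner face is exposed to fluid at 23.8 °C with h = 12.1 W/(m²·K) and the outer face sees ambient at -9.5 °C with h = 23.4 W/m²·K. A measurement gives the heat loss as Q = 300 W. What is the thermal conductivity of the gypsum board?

k = 0.187 W/m·K

ΣR = ΔT/Q = |23.8 − -9.5|/300 = 0.1110 K/W
Known resistances:
  R_conv,in = 1/(hA) = 1/(12.1·39.9) = 0.002071 K/W
  R_polyurethane foam = L/(kA) = 0.0762/(0.0270·39.9) = 0.07073 K/W
  R_plywood = L/(kA) = 0.0479/(0.106·39.9) = 0.01133 K/W
  R_conv,out = 1/(hA) = 1/(23.4·39.9) = 0.001071 K/W
R_gypsum board = ΣR − ΣR_known = 0.1110 − 0.08520 = 0.02580 K/W
L/(kA) = 0.02580 ⇒ k = 0.193/(0.02580·39.9) = 0.187 W/m·K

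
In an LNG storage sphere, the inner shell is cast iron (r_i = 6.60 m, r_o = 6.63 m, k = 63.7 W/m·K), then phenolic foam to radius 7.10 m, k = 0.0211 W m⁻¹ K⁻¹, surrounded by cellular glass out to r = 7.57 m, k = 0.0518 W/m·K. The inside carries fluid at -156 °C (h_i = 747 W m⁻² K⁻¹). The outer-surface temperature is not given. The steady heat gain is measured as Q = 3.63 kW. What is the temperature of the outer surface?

T_out = 29.5 °C

Series resistances:
  R_conv,in = 1/(4πr²h) = 1/(4π·6.60²·747) = 2.446×10^-6 K/W
  R_cast iron = (1/6.60 − 1/6.63)/(4πk) = 6.856×10^-4/(4π·63.7) = 8.565×10^-7 K/W
  R_phenolic foam = (1/6.63 − 1/7.10)/(4πk) = 0.009984/(4π·0.0211) = 0.03766 K/W
  R_cellular glass = (1/7.10 − 1/7.57)/(4πk) = 0.008745/(4π·0.0518) = 0.01343 K/W
ΣR = 0.05109 K/W
ΔT = Q·ΣR = 3630 × 0.05109 = 185.5 K
Heat flows inward, so T_out = T_in + ΔT = -156 + 185.5 = 29.5 °C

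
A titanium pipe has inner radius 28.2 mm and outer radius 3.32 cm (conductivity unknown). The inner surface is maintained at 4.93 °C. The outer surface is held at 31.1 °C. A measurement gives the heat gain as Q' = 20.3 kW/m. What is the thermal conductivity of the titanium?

ΣR = ΔT/Q' = |4.93 − 31.1|/20300 = 0.001289 m·K/W
ln(r₂/r₁)/(2πk) = 0.001289 ⇒ k = 0.1632/(2π·0.001289) = 20.2 W/m·K

k = 20.2 W/m·K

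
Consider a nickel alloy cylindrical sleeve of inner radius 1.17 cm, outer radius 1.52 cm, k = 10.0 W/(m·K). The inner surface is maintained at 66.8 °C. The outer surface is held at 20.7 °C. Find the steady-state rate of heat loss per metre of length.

Q' = 11100 W/m

Q' = 2πk·ΔT/ln(r₂/r₁) = 2π × 10.0 × 46.1 / ln(0.0152/0.0117) = 11100 W/m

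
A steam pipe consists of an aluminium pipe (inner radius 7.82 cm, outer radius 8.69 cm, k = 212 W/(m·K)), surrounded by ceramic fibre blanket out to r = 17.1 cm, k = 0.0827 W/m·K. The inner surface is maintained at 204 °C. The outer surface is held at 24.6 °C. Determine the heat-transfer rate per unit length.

Q' = 138 W/m

Series thermal resistances, inner to outer:
  R'_aluminium = ln(0.0869/0.0782)/(2πk) = 0.1055/(2π·212) = 7.919×10^-5 m·K/W
  R'_ceramic fibre blanket = ln(0.171/0.0869)/(2πk) = 0.6769/(2π·0.0827) = 1.303 m·K/W
ΣR = 7.919×10^-5 + 1.303 = 1.303 m·K/W
Q' = ΔT/ΣR = (204 °C − 24.6 °C)/1.303 = 138 W/m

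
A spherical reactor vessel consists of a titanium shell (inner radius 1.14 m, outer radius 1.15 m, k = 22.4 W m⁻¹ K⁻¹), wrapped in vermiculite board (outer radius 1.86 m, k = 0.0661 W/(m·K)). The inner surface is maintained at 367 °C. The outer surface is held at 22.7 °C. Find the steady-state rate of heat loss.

Q = 862 W

Series thermal resistances, inner to outer:
  R_titanium = (1/1.14 − 1/1.15)/(4πk) = 0.007628/(4π·22.4) = 2.710×10^-5 K/W
  R_vermiculite board = (1/1.15 − 1/1.86)/(4πk) = 0.3319/(4π·0.0661) = 0.3996 K/W
ΣR = 2.710×10^-5 + 0.3996 = 0.3996 K/W
Q = ΔT/ΣR = (367 °C − 22.7 °C)/0.3996 = 862 W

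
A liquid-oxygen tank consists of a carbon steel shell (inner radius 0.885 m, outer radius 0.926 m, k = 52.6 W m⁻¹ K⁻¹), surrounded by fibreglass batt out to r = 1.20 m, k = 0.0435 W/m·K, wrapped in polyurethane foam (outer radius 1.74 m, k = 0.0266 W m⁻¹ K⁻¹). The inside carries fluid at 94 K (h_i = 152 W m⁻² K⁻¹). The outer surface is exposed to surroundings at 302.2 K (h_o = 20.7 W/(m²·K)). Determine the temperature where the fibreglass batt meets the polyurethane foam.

Treat each layer as a resistance in series:
  R_conv,in = 1/(4πr²h) = 1/(4π·0.885²·152) = 6.684×10^-4 K/W
  R_carbon steel = (1/0.885 − 1/0.926)/(4πk) = 0.05003/(4π·52.6) = 7.569×10^-5 K/W
  R_fibreglass batt = (1/0.926 − 1/1.20)/(4πk) = 0.2466/(4π·0.0435) = 0.4511 K/W
  R_polyurethane foam = (1/1.20 − 1/1.74)/(4πk) = 0.2586/(4π·0.0266) = 0.7737 K/W
  R_conv,out = 1/(4πr²h) = 1/(4π·1.74²·20.7) = 0.001270 K/W
ΣR = 6.684×10^-4 + 7.569×10^-5 + 0.4511 + 0.7737 + 0.001270 = 1.227 K/W
Q = ΔT/ΣR = (94 K − 302.2 K)/1.227 = -169.7 W
From the inner boundary to the fibreglass batt/polyurethane foam interface, ΣR_partial = 0.4518 K/W.
T_interface = T_in − Q·ΣR_partial = 94 K − (-169.7)(0.4518) = 171 K

T = 171 K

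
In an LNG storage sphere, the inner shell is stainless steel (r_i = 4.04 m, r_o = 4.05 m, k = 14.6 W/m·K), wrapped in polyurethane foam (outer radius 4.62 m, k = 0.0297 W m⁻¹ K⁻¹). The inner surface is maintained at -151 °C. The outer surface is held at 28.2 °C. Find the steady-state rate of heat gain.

Q = 2200 W

Resistance network (inner→outer):
  R_stainless steel = (1/4.04 − 1/4.05)/(4πk) = 6.112×10^-4/(4π·14.6) = 3.331×10^-6 K/W
  R_polyurethane foam = (1/4.05 − 1/4.62)/(4πk) = 0.03046/(4π·0.0297) = 0.08162 K/W
ΣR = 3.331×10^-6 + 0.08162 = 0.08162 K/W
Q = ΔT/ΣR = (-151 °C − 28.2 °C)/0.08162 = -2200 W
(Negative Q ⇒ heat flows inward; heat gain = 2200 W.)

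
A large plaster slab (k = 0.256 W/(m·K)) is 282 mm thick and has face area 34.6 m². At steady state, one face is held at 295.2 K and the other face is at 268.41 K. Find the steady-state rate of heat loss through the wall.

Q = 841 W

Q = kA·ΔT/L = 0.256 × 34.6 × |295.2 K − 268.41 K| / 0.282 = 841 W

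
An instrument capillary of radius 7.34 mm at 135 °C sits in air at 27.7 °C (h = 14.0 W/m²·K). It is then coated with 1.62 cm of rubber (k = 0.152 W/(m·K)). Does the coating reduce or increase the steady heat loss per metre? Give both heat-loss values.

Critical radius for a cylinder: r_cr = k/h = 0.0109 m = 1.09 cm.
Outer radius after coating: r₂ = 0.00734 + 0.0162 = 0.02354 m.
r₁ < r_cr < r₂: heat loss rises to a maximum at r_cr then falls. Whether the coating helps depends on whether Q(r₂) has dropped back below Q(r₁).
Bare: R = 1/(2πr₁h) = 1.549 m·K/W; Q = 107.3/1.549 = 69.3 W/m.
Coated: R = R_cond + R_conv = 1.703 m·K/W; Q = 107.3/1.703 = 63.0 W/m.

reduces: 69.3 → 63.0 W/m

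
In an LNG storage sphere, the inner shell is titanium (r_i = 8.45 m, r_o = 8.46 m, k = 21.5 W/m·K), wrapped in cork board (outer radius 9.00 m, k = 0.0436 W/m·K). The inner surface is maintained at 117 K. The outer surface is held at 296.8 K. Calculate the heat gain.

Q = 13900 W

Resistance network (inner→outer):
  R_titanium = (1/8.45 − 1/8.46)/(4πk) = 1.399×10^-4/(4π·21.5) = 5.178×10^-7 K/W
  R_cork board = (1/8.46 − 1/9.00)/(4πk) = 0.007092/(4π·0.0436) = 0.01294 K/W
ΣR = 5.178×10^-7 + 0.01294 = 0.01294 K/W
Q = ΔT/ΣR = (117 K − 296.8 K)/0.01294 = -13900 W
(Negative Q ⇒ heat flows inward; heat gain = 13900 W.)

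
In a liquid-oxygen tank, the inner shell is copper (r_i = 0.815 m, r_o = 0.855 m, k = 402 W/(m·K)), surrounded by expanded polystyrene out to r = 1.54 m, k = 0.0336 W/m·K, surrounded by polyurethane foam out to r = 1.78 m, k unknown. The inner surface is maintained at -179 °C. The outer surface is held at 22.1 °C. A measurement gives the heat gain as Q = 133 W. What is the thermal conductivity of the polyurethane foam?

ΣR = ΔT/Q = |-179 − 22.1|/133 = 1.512 K/W
Known resistances:
  R_copper = (1/0.815 − 1/0.855)/(4πk) = 0.05740/(4π·402) = 1.136×10^-5 K/W
  R_expanded polystyrene = (1/0.855 − 1/1.54)/(4πk) = 0.5202/(4π·0.0336) = 1.232 K/W
R_polyurethane foam = ΣR − ΣR_known = 1.512 − 1.232 = 0.2800 K/W
(1/r₁−1/r₂)/(4πk) = 0.2800 ⇒ k = 0.08755/(4π·0.2800) = 0.0249 W/m·K

k = 0.0249 W/m·K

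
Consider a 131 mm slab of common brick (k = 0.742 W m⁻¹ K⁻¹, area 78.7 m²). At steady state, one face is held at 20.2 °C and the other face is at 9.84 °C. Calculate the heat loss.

Q = 4.62 kW

Q = kA·ΔT/L = 0.742 × 78.7 × |20.2 °C − 9.84 °C| / 0.131 = 4620 W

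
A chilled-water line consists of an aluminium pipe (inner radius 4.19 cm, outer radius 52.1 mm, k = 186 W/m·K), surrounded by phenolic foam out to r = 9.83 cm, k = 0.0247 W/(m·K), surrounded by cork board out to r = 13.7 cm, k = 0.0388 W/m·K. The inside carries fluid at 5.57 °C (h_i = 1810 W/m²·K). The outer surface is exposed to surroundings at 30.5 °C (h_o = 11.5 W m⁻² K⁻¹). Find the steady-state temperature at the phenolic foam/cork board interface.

T = 23.9 °C

Series thermal resistances, inner to outer:
  R'_conv,in = 1/(2πr h) = 1/(2π·0.0419·1810) = 0.002099 m·K/W
  R'_aluminium = ln(0.0521/0.0419)/(2πk) = 0.2179/(2π·186) = 1.864×10^-4 m·K/W
  R'_phenolic foam = ln(0.0983/0.0521)/(2πk) = 0.6349/(2π·0.0247) = 4.091 m·K/W
  R'_cork board = ln(0.137/0.0983)/(2πk) = 0.3320/(2π·0.0388) = 1.362 m·K/W
  R'_conv,out = 1/(2πr h) = 1/(2π·0.137·11.5) = 0.1010 m·K/W
ΣR = 0.002099 + 1.864×10^-4 + 4.091 + 1.362 + 0.1010 = 5.556 m·K/W
Q' = ΔT/ΣR = (5.57 °C − 30.5 °C)/5.556 = -4.487 W/m
From the inner boundary to the phenolic foam/cork board interface, ΣR_partial = 4.093 m·K/W.
T_interface = T_in − Q'·ΣR_partial = 5.57 °C − (-4.487)(4.093) = 23.9 °C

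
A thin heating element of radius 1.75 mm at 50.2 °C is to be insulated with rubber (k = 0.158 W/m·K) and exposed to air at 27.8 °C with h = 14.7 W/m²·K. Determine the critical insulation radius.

For a cylinder, r_cr = k_ins/h = 0.158/14.7 = 0.0107 m = 1.07 cm

r_cr = 1.07 cm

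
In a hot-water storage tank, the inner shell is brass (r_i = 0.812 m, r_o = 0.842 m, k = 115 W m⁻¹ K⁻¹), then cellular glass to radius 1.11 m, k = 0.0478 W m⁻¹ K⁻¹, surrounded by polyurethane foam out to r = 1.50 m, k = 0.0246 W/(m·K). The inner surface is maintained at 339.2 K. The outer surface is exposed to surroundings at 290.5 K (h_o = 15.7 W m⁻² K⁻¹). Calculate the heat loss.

Series thermal resistances, inner to outer:
  R_brass = (1/0.812 − 1/0.842)/(4πk) = 0.04388/(4π·115) = 3.036×10^-5 K/W
  R_cellular glass = (1/0.842 − 1/1.11)/(4πk) = 0.2867/(4π·0.0478) = 0.4774 K/W
  R_polyurethane foam = (1/1.11 − 1/1.50)/(4πk) = 0.2342/(4π·0.0246) = 0.7577 K/W
  R_conv,out = 1/(4πr²h) = 1/(4π·1.50²·15.7) = 0.002253 K/W
ΣR = 3.036×10^-5 + 0.4774 + 0.7577 + 0.002253 = 1.237 K/W
Q = ΔT/ΣR = (339.2 K − 290.5 K)/1.237 = 39.4 W

Q = 39.4 W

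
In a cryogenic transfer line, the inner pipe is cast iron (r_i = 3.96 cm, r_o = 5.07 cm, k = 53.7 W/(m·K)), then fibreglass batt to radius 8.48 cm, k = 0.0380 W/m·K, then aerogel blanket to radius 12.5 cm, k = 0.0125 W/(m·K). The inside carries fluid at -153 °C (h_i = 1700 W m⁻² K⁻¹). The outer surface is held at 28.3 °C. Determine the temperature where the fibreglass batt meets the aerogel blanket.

Treat each layer as a resistance in series:
  R'_conv,in = 1/(2πr h) = 1/(2π·0.0396·1700) = 0.002364 m·K/W
  R'_cast iron = ln(0.0507/0.0396)/(2πk) = 0.2471/(2π·53.7) = 7.323×10^-4 m·K/W
  R'_fibreglass batt = ln(0.0848/0.0507)/(2πk) = 0.5144/(2π·0.0380) = 2.154 m·K/W
  R'_aerogel blanket = ln(0.125/0.0848)/(2πk) = 0.3880/(2π·0.0125) = 4.940 m·K/W
ΣR = 0.002364 + 7.323×10^-4 + 2.154 + 4.940 = 7.097 m·K/W
Q' = ΔT/ΣR = (-153 °C − 28.3 °C)/7.097 = -25.55 W/m
From the inner boundary to the fibreglass batt/aerogel blanket interface, ΣR_partial = 2.157 m·K/W.
T_interface = T_in − Q'·ΣR_partial = -153 °C − (-25.55)(2.157) = -97.9 °C

T = -97.9 °C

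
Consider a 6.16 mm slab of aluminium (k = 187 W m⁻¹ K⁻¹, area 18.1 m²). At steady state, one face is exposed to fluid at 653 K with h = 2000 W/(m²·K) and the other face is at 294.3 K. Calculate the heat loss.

Q = 12200 kW

Series thermal resistances, inner to outer:
  R_conv,in = 1/(hA) = 1/(2000·18.1) = 2.762×10^-5 K/W
  R_aluminium = L/(kA) = 0.00616/(187·18.1) = 1.820×10^-6 K/W
ΣR = 2.762×10^-5 + 1.820×10^-6 = 2.944×10^-5 K/W
Q = ΔT/ΣR = (653 K − 294.3 K)/2.944×10^-5 = 1.22×10^7 W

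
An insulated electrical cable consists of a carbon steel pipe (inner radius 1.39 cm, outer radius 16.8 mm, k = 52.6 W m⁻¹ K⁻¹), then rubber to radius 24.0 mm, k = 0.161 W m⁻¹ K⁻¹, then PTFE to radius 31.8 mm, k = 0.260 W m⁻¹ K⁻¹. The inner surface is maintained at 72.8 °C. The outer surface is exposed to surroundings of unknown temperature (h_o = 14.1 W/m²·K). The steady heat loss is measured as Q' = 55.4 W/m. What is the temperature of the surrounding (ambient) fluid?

Sum the resistances:
  R'_carbon steel = ln(0.0168/0.0139)/(2πk) = 0.1895/(2π·52.6) = 5.734×10^-4 m·K/W
  R'_rubber = ln(0.0240/0.0168)/(2πk) = 0.3567/(2π·0.161) = 0.3526 m·K/W
  R'_PTFE = ln(0.0318/0.0240)/(2πk) = 0.2814/(2π·0.260) = 0.1723 m·K/W
  R'_conv,out = 1/(2πr h) = 1/(2π·0.0318·14.1) = 0.3550 m·K/W
ΣR = 0.8804 m·K/W
ΔT = Q'·ΣR = 55.4 × 0.8804 = 48.77 K
Heat flows outward, so T_out = T_in − ΔT = 72.8 − 48.77 = 24.0 °C

T_out = 24.0 °C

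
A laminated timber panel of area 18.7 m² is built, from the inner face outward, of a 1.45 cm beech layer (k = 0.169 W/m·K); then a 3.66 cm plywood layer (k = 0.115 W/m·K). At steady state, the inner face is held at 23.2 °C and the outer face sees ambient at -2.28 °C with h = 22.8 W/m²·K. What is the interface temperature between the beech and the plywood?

Series thermal resistances, inner to outer:
  R_beech = L/(kA) = 0.0145/(0.169·18.7) = 0.004588 K/W
  R_plywood = L/(kA) = 0.0366/(0.115·18.7) = 0.01702 K/W
  R_conv,out = 1/(hA) = 1/(22.8·18.7) = 0.002345 K/W
ΣR = 0.004588 + 0.01702 + 0.002345 = 0.02395 K/W
Q = ΔT/ΣR = (23.2 °C − -2.28 °C)/0.02395 = 1064 W
From the inner boundary to the beech/plywood interface, ΣR_partial = 0.004588 K/W.
T_interface = T_in − Q·ΣR_partial = 23.2 °C − (1064)(0.004588) = 18.3 °C

T = 18.3 °C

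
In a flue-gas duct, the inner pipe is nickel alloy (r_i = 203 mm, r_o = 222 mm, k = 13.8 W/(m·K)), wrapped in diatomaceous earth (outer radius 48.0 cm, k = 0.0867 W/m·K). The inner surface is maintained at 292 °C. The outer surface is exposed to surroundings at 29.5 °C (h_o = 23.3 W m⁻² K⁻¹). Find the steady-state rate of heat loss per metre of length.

Q' = 183 W/m

Resistance network (inner→outer):
  R'_nickel alloy = ln(0.222/0.203)/(2πk) = 0.08947/(2π·13.8) = 0.001032 m·K/W
  R'_diatomaceous earth = ln(0.480/0.222)/(2πk) = 0.7711/(2π·0.0867) = 1.416 m·K/W
  R'_conv,out = 1/(2πr h) = 1/(2π·0.480·23.3) = 0.01423 m·K/W
ΣR = 0.001032 + 1.416 + 0.01423 = 1.431 m·K/W
Q' = ΔT/ΣR = (292 °C − 29.5 °C)/1.431 = 183 W/m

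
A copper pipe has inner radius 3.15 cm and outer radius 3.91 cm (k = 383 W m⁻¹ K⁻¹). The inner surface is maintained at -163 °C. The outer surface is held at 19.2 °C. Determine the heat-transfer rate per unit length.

Q' = 2030 kW/m

Q' = 2πk·ΔT/ln(r₂/r₁) = 2π × 383 × 182.2 / ln(0.0391/0.0315) = 2.03×10^6 W/m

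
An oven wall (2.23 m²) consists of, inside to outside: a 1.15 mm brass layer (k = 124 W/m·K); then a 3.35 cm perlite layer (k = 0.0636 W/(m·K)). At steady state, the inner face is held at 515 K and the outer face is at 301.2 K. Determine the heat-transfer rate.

Resistance network (inner→outer):
  R_brass = L/(kA) = 0.00115/(124·2.23) = 4.159×10^-6 K/W
  R_perlite = L/(kA) = 0.0335/(0.0636·2.23) = 0.2362 K/W
ΣR = 4.159×10^-6 + 0.2362 = 0.2362 K/W
Q = ΔT/ΣR = (515 K − 301.2 K)/0.2362 = 905 W

Q = 905 W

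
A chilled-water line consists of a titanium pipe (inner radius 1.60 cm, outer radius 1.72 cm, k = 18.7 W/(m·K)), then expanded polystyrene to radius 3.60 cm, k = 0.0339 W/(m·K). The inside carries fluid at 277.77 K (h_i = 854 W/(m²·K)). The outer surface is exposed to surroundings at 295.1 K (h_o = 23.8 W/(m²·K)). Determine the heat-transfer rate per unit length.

Resistance network (inner→outer):
  R'_conv,in = 1/(2πr h) = 1/(2π·0.0160·854) = 0.01165 m·K/W
  R'_titanium = ln(0.0172/0.0160)/(2πk) = 0.07232/(2π·18.7) = 6.155×10^-4 m·K/W
  R'_expanded polystyrene = ln(0.0360/0.0172)/(2πk) = 0.7386/(2π·0.0339) = 3.468 m·K/W
  R'_conv,out = 1/(2πr h) = 1/(2π·0.0360·23.8) = 0.1858 m·K/W
ΣR = 0.01165 + 6.155×10^-4 + 3.468 + 0.1858 = 3.666 m·K/W
Q' = ΔT/ΣR = (277.77 K − 295.1 K)/3.666 = -4.73 W/m
(Negative Q' ⇒ heat flows inward; heat gain = 4.73 W/m.)

Q' = 4.73 W/m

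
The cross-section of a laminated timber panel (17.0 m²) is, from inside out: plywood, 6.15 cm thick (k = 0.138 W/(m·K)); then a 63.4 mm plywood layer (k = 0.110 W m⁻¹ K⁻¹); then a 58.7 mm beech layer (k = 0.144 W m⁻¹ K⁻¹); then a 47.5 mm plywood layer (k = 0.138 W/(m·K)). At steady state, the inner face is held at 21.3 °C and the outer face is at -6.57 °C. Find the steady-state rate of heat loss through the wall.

Treat each layer as a resistance in series:
  R_plywood = L/(kA) = 0.0615/(0.138·17.0) = 0.02621 K/W
  R_plywood = L/(kA) = 0.0634/(0.110·17.0) = 0.03390 K/W
  R_beech = L/(kA) = 0.0587/(0.144·17.0) = 0.02398 K/W
  R_plywood = L/(kA) = 0.0475/(0.138·17.0) = 0.02025 K/W
ΣR = 0.02621 + 0.03390 + 0.02398 + 0.02025 = 0.1043 K/W
Q = ΔT/ΣR = (21.3 °C − -6.57 °C)/0.1043 = 267 W

Q = 267 W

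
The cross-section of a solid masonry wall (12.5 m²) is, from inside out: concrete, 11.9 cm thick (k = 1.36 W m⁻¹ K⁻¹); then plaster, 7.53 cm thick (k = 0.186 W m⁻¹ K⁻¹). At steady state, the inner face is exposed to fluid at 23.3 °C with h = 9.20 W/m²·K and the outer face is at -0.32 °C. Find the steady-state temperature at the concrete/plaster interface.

Treat each layer as a resistance in series:
  R_conv,in = 1/(hA) = 1/(9.20·12.5) = 0.008696 K/W
  R_concrete = L/(kA) = 0.119/(1.36·12.5) = 0.007000 K/W
  R_plaster = L/(kA) = 0.0753/(0.186·12.5) = 0.03239 K/W
ΣR = 0.008696 + 0.007000 + 0.03239 = 0.04809 K/W
Q = ΔT/ΣR = (23.3 °C − -0.32 °C)/0.04809 = 491.2 W
From the inner boundary to the concrete/plaster interface, ΣR_partial = 0.01570 K/W.
T_interface = T_in − Q·ΣR_partial = 23.3 °C − (491.2)(0.01570) = 15.6 °C

T = 15.6 °C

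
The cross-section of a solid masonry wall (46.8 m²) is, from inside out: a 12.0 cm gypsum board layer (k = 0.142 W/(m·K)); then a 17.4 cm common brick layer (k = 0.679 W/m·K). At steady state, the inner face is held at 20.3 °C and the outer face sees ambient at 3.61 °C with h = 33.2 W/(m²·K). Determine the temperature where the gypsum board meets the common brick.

Series thermal resistances, inner to outer:
  R_gypsum board = L/(kA) = 0.120/(0.142·46.8) = 0.01806 K/W
  R_common brick = L/(kA) = 0.174/(0.679·46.8) = 0.005476 K/W
  R_conv,out = 1/(hA) = 1/(33.2·46.8) = 6.436×10^-4 K/W
ΣR = 0.01806 + 0.005476 + 6.436×10^-4 = 0.02418 K/W
Q = ΔT/ΣR = (20.3 °C − 3.61 °C)/0.02418 = 690.2 W
From the inner boundary to the gypsum board/common brick interface, ΣR_partial = 0.01806 K/W.
T_interface = T_in − Q·ΣR_partial = 20.3 °C − (690.2)(0.01806) = 7.83 °C

T = 7.83 °C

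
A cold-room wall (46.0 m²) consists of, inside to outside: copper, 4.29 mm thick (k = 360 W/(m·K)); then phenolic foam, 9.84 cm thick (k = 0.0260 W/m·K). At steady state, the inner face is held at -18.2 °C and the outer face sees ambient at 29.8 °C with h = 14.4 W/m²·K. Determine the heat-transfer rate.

Q = 573 W

Treat each layer as a resistance in series:
  R_copper = L/(kA) = 0.00429/(360·46.0) = 2.591×10^-7 K/W
  R_phenolic foam = L/(kA) = 0.0984/(0.0260·46.0) = 0.08227 K/W
  R_conv,out = 1/(hA) = 1/(14.4·46.0) = 0.001510 K/W
ΣR = 2.591×10^-7 + 0.08227 + 0.001510 = 0.08378 K/W
Q = ΔT/ΣR = (-18.2 °C − 29.8 °C)/0.08378 = -573 W
(Negative Q ⇒ heat flows inward; heat gain = 573 W.)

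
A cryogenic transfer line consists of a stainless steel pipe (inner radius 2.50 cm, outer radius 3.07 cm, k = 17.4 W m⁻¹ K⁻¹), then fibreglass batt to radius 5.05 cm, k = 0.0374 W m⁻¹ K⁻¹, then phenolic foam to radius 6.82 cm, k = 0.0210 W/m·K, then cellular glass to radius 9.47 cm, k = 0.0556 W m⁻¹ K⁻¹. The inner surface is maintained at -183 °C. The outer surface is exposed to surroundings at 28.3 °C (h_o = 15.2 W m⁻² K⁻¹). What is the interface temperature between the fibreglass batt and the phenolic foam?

T = -101 °C

Resistance network (inner→outer):
  R'_stainless steel = ln(0.0307/0.0250)/(2πk) = 0.2054/(2π·17.4) = 0.001879 m·K/W
  R'_fibreglass batt = ln(0.0505/0.0307)/(2πk) = 0.4977/(2π·0.0374) = 2.118 m·K/W
  R'_phenolic foam = ln(0.0682/0.0505)/(2πk) = 0.3005/(2π·0.0210) = 2.277 m·K/W
  R'_cellular glass = ln(0.0947/0.0682)/(2πk) = 0.3283/(2π·0.0556) = 0.9397 m·K/W
  R'_conv,out = 1/(2πr h) = 1/(2π·0.0947·15.2) = 0.1106 m·K/W
ΣR = 0.001879 + 2.118 + 2.277 + 0.9397 + 0.1106 = 5.447 m·K/W
Q' = ΔT/ΣR = (-183 °C − 28.3 °C)/5.447 = -38.79 W/m
From the inner boundary to the fibreglass batt/phenolic foam interface, ΣR_partial = 2.120 m·K/W.
T_interface = T_in − Q'·ΣR_partial = -183 °C − (-38.79)(2.120) = -101 °C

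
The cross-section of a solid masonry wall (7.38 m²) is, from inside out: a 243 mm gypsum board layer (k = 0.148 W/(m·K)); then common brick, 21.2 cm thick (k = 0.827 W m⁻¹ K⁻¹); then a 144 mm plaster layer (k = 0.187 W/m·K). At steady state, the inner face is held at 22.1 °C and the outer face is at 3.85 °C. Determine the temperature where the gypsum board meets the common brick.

T = 10.9 °C

Series thermal resistances, inner to outer:
  R_gypsum board = L/(kA) = 0.243/(0.148·7.38) = 0.2225 K/W
  R_common brick = L/(kA) = 0.212/(0.827·7.38) = 0.03474 K/W
  R_plaster = L/(kA) = 0.144/(0.187·7.38) = 0.1043 K/W
ΣR = 0.2225 + 0.03474 + 0.1043 = 0.3615 K/W
Q = ΔT/ΣR = (22.1 °C − 3.85 °C)/0.3615 = 50.48 W
From the inner boundary to the gypsum board/common brick interface, ΣR_partial = 0.2225 K/W.
T_interface = T_in − Q·ΣR_partial = 22.1 °C − (50.48)(0.2225) = 10.9 °C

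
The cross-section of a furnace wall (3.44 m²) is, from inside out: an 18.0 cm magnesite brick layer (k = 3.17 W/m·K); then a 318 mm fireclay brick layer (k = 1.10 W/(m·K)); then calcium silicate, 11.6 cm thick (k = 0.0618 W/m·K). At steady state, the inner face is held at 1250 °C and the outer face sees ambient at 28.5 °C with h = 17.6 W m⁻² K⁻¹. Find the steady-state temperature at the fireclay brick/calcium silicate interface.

T = 1065 °C

Treat each layer as a resistance in series:
  R_magnesite brick = L/(kA) = 0.180/(3.17·3.44) = 0.01651 K/W
  R_fireclay brick = L/(kA) = 0.318/(1.10·3.44) = 0.08404 K/W
  R_calcium silicate = L/(kA) = 0.116/(0.0618·3.44) = 0.5456 K/W
  R_conv,out = 1/(hA) = 1/(17.6·3.44) = 0.01652 K/W
ΣR = 0.01651 + 0.08404 + 0.5456 + 0.01652 = 0.6627 K/W
Q = ΔT/ΣR = (1250 °C − 28.5 °C)/0.6627 = 1843 W
From the inner boundary to the fireclay brick/calcium silicate interface, ΣR_partial = 0.1006 K/W.
T_interface = T_in − Q·ΣR_partial = 1250 °C − (1843)(0.1006) = 1065 °C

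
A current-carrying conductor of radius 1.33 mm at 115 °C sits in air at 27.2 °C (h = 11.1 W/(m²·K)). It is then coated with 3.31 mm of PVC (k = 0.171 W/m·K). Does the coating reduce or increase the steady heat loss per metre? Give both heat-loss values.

Critical radius for a cylinder: r_cr = k/h = 0.0154 m = 1.54 cm.
Outer radius after coating: r₂ = 0.00133 + 0.00331 = 0.00464 m.
Since r₁ < r_cr and r₂ ≤ r_cr, the coating moves toward the maximum at r_cr — heat loss rises.
Bare: R = 1/(2πr₁h) = 10.78 m·K/W; Q = 87.8/10.78 = 8.14 W/m.
Coated: R = R_cond + R_conv = 4.253 m·K/W; Q = 87.8/4.253 = 20.6 W/m.

increases: 8.14 → 20.6 W/m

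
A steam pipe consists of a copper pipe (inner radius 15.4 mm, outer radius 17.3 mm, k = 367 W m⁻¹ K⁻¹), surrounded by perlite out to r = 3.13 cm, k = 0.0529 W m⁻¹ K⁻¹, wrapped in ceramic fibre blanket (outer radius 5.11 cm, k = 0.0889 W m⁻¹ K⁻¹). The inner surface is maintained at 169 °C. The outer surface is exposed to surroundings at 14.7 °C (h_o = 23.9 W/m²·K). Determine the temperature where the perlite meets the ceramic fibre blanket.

Resistance network (inner→outer):
  R'_copper = ln(0.0173/0.0154)/(2πk) = 0.1163/(2π·367) = 5.045×10^-5 m·K/W
  R'_perlite = ln(0.0313/0.0173)/(2πk) = 0.5929/(2π·0.0529) = 1.784 m·K/W
  R'_ceramic fibre blanket = ln(0.0511/0.0313)/(2πk) = 0.4902/(2π·0.0889) = 0.8775 m·K/W
  R'_conv,out = 1/(2πr h) = 1/(2π·0.0511·23.9) = 0.1303 m·K/W
ΣR = 5.045×10^-5 + 1.784 + 0.8775 + 0.1303 = 2.792 m·K/W
Q' = ΔT/ΣR = (169 °C − 14.7 °C)/2.792 = 55.27 W/m
From the inner boundary to the perlite/ceramic fibre blanket interface, ΣR_partial = 1.784 m·K/W.
T_interface = T_in − Q'·ΣR_partial = 169 °C − (55.27)(1.784) = 70.4 °C

T = 70.4 °C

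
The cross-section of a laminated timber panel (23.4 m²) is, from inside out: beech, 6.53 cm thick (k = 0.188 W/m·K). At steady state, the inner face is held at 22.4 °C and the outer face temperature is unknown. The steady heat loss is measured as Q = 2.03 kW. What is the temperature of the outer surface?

Series resistances:
  R_beech = L/(kA) = 0.0653/(0.188·23.4) = 0.01484 K/W
ΣR = 0.01484 K/W
ΔT = Q·ΣR = 2030 × 0.01484 = 30.13 K
Heat flows outward, so T_out = T_in − ΔT = 22.4 − 30.13 = -7.73 °C

T_out = -7.73 °C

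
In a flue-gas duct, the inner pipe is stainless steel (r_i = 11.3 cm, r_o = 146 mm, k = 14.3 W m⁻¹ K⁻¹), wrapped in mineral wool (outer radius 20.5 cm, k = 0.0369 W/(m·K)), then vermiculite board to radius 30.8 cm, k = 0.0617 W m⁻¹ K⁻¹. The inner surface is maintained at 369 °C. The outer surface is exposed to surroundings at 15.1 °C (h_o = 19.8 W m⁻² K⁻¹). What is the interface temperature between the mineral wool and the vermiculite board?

Resistance network (inner→outer):
  R'_stainless steel = ln(0.146/0.113)/(2πk) = 0.2562/(2π·14.3) = 0.002852 m·K/W
  R'_mineral wool = ln(0.205/0.146)/(2πk) = 0.3394/(2π·0.0369) = 1.464 m·K/W
  R'_vermiculite board = ln(0.308/0.205)/(2πk) = 0.4071/(2π·0.0617) = 1.050 m·K/W
  R'_conv,out = 1/(2πr h) = 1/(2π·0.308·19.8) = 0.02610 m·K/W
ΣR = 0.002852 + 1.464 + 1.050 + 0.02610 = 2.543 m·K/W
Q' = ΔT/ΣR = (369 °C − 15.1 °C)/2.543 = 139.2 W/m
From the inner boundary to the mineral wool/vermiculite board interface, ΣR_partial = 1.467 m·K/W.
T_interface = T_in − Q'·ΣR_partial = 369 °C − (139.2)(1.467) = 165 °C

T = 165 °C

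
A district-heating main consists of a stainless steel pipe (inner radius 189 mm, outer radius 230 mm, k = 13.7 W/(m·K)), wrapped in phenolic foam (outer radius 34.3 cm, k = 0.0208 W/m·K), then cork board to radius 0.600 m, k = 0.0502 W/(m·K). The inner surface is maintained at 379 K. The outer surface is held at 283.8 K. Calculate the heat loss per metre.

Q' = 19.7 W/m

Series thermal resistances, inner to outer:
  R'_stainless steel = ln(0.230/0.189)/(2πk) = 0.1963/(2π·13.7) = 0.002281 m·K/W
  R'_phenolic foam = ln(0.343/0.230)/(2πk) = 0.3997/(2π·0.0208) = 3.058 m·K/W
  R'_cork board = ln(0.600/0.343)/(2πk) = 0.5592/(2π·0.0502) = 1.773 m·K/W
ΣR = 0.002281 + 3.058 + 1.773 = 4.833 m·K/W
Q' = ΔT/ΣR = (379 K − 283.8 K)/4.833 = 19.7 W/m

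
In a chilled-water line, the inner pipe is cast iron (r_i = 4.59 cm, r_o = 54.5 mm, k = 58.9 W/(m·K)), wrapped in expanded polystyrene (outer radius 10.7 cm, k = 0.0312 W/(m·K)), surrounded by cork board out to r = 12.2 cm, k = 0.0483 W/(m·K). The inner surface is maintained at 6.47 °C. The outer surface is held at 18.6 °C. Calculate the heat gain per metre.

Treat each layer as a resistance in series:
  R'_cast iron = ln(0.0545/0.0459)/(2πk) = 0.1717/(2π·58.9) = 4.641×10^-4 m·K/W
  R'_expanded polystyrene = ln(0.107/0.0545)/(2πk) = 0.6746/(2π·0.0312) = 3.441 m·K/W
  R'_cork board = ln(0.122/0.107)/(2πk) = 0.1312/(2π·0.0483) = 0.4323 m·K/W
ΣR = 4.641×10^-4 + 3.441 + 0.4323 = 3.874 m·K/W
Q' = ΔT/ΣR = (6.47 °C − 18.6 °C)/3.874 = -3.13 W/m
(Negative Q' ⇒ heat flows inward; heat gain = 3.13 W/m.)

Q' = 3.13 W/m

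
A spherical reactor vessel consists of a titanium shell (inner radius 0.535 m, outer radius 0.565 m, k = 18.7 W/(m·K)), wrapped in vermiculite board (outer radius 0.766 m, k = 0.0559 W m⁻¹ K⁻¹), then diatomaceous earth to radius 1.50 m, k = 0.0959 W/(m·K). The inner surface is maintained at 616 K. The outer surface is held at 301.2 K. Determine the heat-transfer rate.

Resistance network (inner→outer):
  R_titanium = (1/0.535 − 1/0.565)/(4πk) = 0.09925/(4π·18.7) = 4.223×10^-4 K/W
  R_vermiculite board = (1/0.565 − 1/0.766)/(4πk) = 0.4644/(4π·0.0559) = 0.6611 K/W
  R_diatomaceous earth = (1/0.766 − 1/1.50)/(4πk) = 0.6388/(4π·0.0959) = 0.5301 K/W
ΣR = 4.223×10^-4 + 0.6611 + 0.5301 = 1.192 K/W
Q = ΔT/ΣR = (616 K − 301.2 K)/1.192 = 264 W

Q = 264 W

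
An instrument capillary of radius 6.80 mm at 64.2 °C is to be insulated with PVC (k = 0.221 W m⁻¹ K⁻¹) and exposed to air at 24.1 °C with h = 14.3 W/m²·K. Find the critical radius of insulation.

r_cr = 1.55 cm

For a cylinder, r_cr = k_ins/h = 0.221/14.3 = 0.0155 m = 1.55 cm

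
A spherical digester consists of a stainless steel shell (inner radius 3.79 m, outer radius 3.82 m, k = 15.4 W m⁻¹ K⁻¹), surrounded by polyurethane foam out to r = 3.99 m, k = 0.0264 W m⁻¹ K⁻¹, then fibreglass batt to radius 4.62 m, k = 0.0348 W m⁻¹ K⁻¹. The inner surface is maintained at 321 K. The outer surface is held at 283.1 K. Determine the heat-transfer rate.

Q = 339 W

Treat each layer as a resistance in series:
  R_stainless steel = (1/3.79 − 1/3.82)/(4πk) = 0.002072/(4π·15.4) = 1.071×10^-5 K/W
  R_polyurethane foam = (1/3.82 − 1/3.99)/(4πk) = 0.01115/(4π·0.0264) = 0.03362 K/W
  R_fibreglass batt = (1/3.99 − 1/4.62)/(4πk) = 0.03418/(4π·0.0348) = 0.07815 K/W
ΣR = 1.071×10^-5 + 0.03362 + 0.07815 = 0.1118 K/W
Q = ΔT/ΣR = (321 K − 283.1 K)/0.1118 = 339 W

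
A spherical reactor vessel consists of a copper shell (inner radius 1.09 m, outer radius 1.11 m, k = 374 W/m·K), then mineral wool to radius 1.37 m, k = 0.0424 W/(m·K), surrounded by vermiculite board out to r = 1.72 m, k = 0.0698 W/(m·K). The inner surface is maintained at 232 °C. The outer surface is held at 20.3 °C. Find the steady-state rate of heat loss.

Resistance network (inner→outer):
  R_copper = (1/1.09 − 1/1.11)/(4πk) = 0.01653/(4π·374) = 3.517×10^-6 K/W
  R_mineral wool = (1/1.11 − 1/1.37)/(4πk) = 0.1710/(4π·0.0424) = 0.3209 K/W
  R_vermiculite board = (1/1.37 − 1/1.72)/(4πk) = 0.1485/(4π·0.0698) = 0.1693 K/W
ΣR = 3.517×10^-6 + 0.3209 + 0.1693 = 0.4902 K/W
Q = ΔT/ΣR = (232 °C − 20.3 °C)/0.4902 = 432 W

Q = 432 W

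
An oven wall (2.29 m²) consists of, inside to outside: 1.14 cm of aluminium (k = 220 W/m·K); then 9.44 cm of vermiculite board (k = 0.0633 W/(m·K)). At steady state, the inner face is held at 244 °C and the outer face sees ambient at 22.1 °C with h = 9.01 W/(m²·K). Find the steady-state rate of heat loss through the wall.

Series thermal resistances, inner to outer:
  R_aluminium = L/(kA) = 0.0114/(220·2.29) = 2.263×10^-5 K/W
  R_vermiculite board = L/(kA) = 0.0944/(0.0633·2.29) = 0.6512 K/W
  R_conv,out = 1/(hA) = 1/(9.01·2.29) = 0.04847 K/W
ΣR = 2.263×10^-5 + 0.6512 + 0.04847 = 0.6997 K/W
Q = ΔT/ΣR = (244 °C − 22.1 °C)/0.6997 = 317 W

Q = 317 W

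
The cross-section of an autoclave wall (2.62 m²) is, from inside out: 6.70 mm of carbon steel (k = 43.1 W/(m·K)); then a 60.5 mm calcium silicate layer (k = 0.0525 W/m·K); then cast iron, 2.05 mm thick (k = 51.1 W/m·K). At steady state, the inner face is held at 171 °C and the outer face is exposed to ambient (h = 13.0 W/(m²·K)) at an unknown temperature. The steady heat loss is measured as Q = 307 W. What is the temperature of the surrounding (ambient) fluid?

Sum the resistances:
  R_carbon steel = L/(kA) = 0.00670/(43.1·2.62) = 5.933×10^-5 K/W
  R_calcium silicate = L/(kA) = 0.0605/(0.0525·2.62) = 0.4398 K/W
  R_cast iron = L/(kA) = 0.00205/(51.1·2.62) = 1.531×10^-5 K/W
  R_conv,out = 1/(hA) = 1/(13.0·2.62) = 0.02936 K/W
ΣR = 0.4693 K/W
ΔT = Q·ΣR = 307 × 0.4693 = 144.1 K
Heat flows outward, so T_out = T_in − ΔT = 171 − 144.1 = 26.9 °C

T_out = 26.9 °C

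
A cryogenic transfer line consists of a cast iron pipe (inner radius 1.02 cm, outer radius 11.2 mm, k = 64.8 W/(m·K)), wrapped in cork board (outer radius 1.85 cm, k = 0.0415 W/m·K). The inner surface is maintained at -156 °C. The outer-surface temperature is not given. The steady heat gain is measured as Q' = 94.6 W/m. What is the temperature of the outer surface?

Series resistances:
  R'_cast iron = ln(0.0112/0.0102)/(2πk) = 0.09353/(2π·64.8) = 2.297×10^-4 m·K/W
  R'_cork board = ln(0.0185/0.0112)/(2πk) = 0.5019/(2π·0.0415) = 1.925 m·K/W
ΣR = 1.925 m·K/W
ΔT = Q'·ΣR = 94.6 × 1.925 = 182.1 K
Heat flows inward, so T_out = T_in + ΔT = -156 + 182.1 = 26.1 °C

T_out = 26.1 °C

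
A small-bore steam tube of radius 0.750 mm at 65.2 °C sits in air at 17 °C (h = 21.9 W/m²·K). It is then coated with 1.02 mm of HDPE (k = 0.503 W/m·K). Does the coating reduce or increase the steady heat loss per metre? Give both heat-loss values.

increases: 4.97 → 11.0 W/m

Critical radius for a cylinder: r_cr = k/h = 0.0230 m = 2.30 cm.
Outer radius after coating: r₂ = 7.50×10^-4 + 0.00102 = 0.001770 m.
Since r₁ < r_cr and r₂ ≤ r_cr, the coating moves toward the maximum at r_cr — heat loss rises.
Bare: R = 1/(2πr₁h) = 9.690 m·K/W; Q = 48.2/9.690 = 4.97 W/m.
Coated: R = R_cond + R_conv = 4.378 m·K/W; Q = 48.2/4.378 = 11.0 W/m.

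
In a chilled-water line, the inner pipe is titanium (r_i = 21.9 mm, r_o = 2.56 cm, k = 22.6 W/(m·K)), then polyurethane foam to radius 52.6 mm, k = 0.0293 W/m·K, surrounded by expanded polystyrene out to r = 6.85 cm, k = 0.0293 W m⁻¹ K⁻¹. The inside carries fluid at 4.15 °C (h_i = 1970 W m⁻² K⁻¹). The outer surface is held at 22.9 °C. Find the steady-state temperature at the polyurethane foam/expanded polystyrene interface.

T = 17.9 °C

Treat each layer as a resistance in series:
  R'_conv,in = 1/(2πr h) = 1/(2π·0.0219·1970) = 0.003689 m·K/W
  R'_titanium = ln(0.0256/0.0219)/(2πk) = 0.1561/(2π·22.6) = 0.001099 m·K/W
  R'_polyurethane foam = ln(0.0526/0.0256)/(2πk) = 0.7201/(2π·0.0293) = 3.912 m·K/W
  R'_expanded polystyrene = ln(0.0685/0.0526)/(2πk) = 0.2641/(2π·0.0293) = 1.435 m·K/W
ΣR = 0.003689 + 0.001099 + 3.912 + 1.435 = 5.352 m·K/W
Q' = ΔT/ΣR = (4.15 °C − 22.9 °C)/5.352 = -3.503 W/m
From the inner boundary to the polyurethane foam/expanded polystyrene interface, ΣR_partial = 3.917 m·K/W.
T_interface = T_in − Q'·ΣR_partial = 4.15 °C − (-3.503)(3.917) = 17.9 °C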